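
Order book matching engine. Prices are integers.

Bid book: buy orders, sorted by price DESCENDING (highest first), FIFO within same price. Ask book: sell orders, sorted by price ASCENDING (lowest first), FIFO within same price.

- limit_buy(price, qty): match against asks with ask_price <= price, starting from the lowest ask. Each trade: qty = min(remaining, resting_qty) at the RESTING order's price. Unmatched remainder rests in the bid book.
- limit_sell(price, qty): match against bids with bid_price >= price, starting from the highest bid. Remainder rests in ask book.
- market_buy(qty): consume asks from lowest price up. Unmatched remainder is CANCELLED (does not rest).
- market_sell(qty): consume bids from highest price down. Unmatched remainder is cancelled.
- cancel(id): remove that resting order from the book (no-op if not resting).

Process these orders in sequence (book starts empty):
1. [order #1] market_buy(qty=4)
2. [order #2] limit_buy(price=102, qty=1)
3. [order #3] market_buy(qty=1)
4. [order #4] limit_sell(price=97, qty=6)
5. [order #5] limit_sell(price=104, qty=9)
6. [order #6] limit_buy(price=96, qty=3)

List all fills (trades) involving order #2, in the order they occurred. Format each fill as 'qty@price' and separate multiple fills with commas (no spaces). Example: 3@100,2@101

After op 1 [order #1] market_buy(qty=4): fills=none; bids=[-] asks=[-]
After op 2 [order #2] limit_buy(price=102, qty=1): fills=none; bids=[#2:1@102] asks=[-]
After op 3 [order #3] market_buy(qty=1): fills=none; bids=[#2:1@102] asks=[-]
After op 4 [order #4] limit_sell(price=97, qty=6): fills=#2x#4:1@102; bids=[-] asks=[#4:5@97]
After op 5 [order #5] limit_sell(price=104, qty=9): fills=none; bids=[-] asks=[#4:5@97 #5:9@104]
After op 6 [order #6] limit_buy(price=96, qty=3): fills=none; bids=[#6:3@96] asks=[#4:5@97 #5:9@104]

Answer: 1@102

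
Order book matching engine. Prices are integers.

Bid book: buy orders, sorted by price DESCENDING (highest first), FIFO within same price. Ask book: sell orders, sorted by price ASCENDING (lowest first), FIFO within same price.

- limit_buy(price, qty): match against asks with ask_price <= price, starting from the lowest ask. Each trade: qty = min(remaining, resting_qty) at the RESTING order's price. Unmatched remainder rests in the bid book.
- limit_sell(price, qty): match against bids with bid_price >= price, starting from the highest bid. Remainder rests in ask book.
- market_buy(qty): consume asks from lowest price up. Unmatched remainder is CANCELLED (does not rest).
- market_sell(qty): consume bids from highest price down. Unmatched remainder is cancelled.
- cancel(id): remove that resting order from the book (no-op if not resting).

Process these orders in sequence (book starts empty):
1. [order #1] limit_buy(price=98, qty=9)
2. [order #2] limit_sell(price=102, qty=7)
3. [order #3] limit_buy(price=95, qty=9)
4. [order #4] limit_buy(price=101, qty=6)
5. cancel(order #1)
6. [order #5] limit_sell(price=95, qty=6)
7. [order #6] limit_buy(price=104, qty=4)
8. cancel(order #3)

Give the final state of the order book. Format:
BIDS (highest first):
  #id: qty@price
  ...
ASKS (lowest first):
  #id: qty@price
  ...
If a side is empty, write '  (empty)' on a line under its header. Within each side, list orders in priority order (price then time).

Answer: BIDS (highest first):
  (empty)
ASKS (lowest first):
  #2: 3@102

Derivation:
After op 1 [order #1] limit_buy(price=98, qty=9): fills=none; bids=[#1:9@98] asks=[-]
After op 2 [order #2] limit_sell(price=102, qty=7): fills=none; bids=[#1:9@98] asks=[#2:7@102]
After op 3 [order #3] limit_buy(price=95, qty=9): fills=none; bids=[#1:9@98 #3:9@95] asks=[#2:7@102]
After op 4 [order #4] limit_buy(price=101, qty=6): fills=none; bids=[#4:6@101 #1:9@98 #3:9@95] asks=[#2:7@102]
After op 5 cancel(order #1): fills=none; bids=[#4:6@101 #3:9@95] asks=[#2:7@102]
After op 6 [order #5] limit_sell(price=95, qty=6): fills=#4x#5:6@101; bids=[#3:9@95] asks=[#2:7@102]
After op 7 [order #6] limit_buy(price=104, qty=4): fills=#6x#2:4@102; bids=[#3:9@95] asks=[#2:3@102]
After op 8 cancel(order #3): fills=none; bids=[-] asks=[#2:3@102]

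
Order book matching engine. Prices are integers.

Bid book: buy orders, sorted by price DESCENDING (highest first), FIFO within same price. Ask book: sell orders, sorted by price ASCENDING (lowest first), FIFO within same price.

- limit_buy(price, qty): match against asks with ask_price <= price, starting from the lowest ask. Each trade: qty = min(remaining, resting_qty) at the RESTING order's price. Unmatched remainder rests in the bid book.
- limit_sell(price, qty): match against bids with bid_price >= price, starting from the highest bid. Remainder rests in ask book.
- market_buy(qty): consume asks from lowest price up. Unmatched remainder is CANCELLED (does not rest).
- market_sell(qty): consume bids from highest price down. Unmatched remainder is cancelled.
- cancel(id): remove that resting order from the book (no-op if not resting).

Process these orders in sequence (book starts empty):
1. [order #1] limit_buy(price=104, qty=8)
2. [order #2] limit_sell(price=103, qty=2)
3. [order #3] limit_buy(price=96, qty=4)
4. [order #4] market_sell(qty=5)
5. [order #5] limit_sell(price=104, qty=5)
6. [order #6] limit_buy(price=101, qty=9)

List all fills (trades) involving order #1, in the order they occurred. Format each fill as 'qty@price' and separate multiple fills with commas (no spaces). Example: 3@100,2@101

After op 1 [order #1] limit_buy(price=104, qty=8): fills=none; bids=[#1:8@104] asks=[-]
After op 2 [order #2] limit_sell(price=103, qty=2): fills=#1x#2:2@104; bids=[#1:6@104] asks=[-]
After op 3 [order #3] limit_buy(price=96, qty=4): fills=none; bids=[#1:6@104 #3:4@96] asks=[-]
After op 4 [order #4] market_sell(qty=5): fills=#1x#4:5@104; bids=[#1:1@104 #3:4@96] asks=[-]
After op 5 [order #5] limit_sell(price=104, qty=5): fills=#1x#5:1@104; bids=[#3:4@96] asks=[#5:4@104]
After op 6 [order #6] limit_buy(price=101, qty=9): fills=none; bids=[#6:9@101 #3:4@96] asks=[#5:4@104]

Answer: 2@104,5@104,1@104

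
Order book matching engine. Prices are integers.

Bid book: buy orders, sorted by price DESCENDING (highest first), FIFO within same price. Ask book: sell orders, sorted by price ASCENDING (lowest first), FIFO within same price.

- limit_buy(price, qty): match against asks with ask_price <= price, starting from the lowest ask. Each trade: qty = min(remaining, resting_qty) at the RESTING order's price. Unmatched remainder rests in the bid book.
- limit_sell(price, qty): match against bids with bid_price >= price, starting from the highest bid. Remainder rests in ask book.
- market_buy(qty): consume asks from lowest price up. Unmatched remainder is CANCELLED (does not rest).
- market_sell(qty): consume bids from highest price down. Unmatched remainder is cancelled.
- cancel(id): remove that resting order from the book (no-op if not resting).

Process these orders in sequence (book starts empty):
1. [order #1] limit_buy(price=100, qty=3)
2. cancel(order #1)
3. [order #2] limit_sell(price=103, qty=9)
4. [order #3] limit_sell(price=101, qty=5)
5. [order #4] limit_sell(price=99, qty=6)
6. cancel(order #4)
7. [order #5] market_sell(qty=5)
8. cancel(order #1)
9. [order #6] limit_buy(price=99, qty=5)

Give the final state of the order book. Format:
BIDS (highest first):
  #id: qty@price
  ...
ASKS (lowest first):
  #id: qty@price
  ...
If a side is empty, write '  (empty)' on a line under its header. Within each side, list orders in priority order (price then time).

After op 1 [order #1] limit_buy(price=100, qty=3): fills=none; bids=[#1:3@100] asks=[-]
After op 2 cancel(order #1): fills=none; bids=[-] asks=[-]
After op 3 [order #2] limit_sell(price=103, qty=9): fills=none; bids=[-] asks=[#2:9@103]
After op 4 [order #3] limit_sell(price=101, qty=5): fills=none; bids=[-] asks=[#3:5@101 #2:9@103]
After op 5 [order #4] limit_sell(price=99, qty=6): fills=none; bids=[-] asks=[#4:6@99 #3:5@101 #2:9@103]
After op 6 cancel(order #4): fills=none; bids=[-] asks=[#3:5@101 #2:9@103]
After op 7 [order #5] market_sell(qty=5): fills=none; bids=[-] asks=[#3:5@101 #2:9@103]
After op 8 cancel(order #1): fills=none; bids=[-] asks=[#3:5@101 #2:9@103]
After op 9 [order #6] limit_buy(price=99, qty=5): fills=none; bids=[#6:5@99] asks=[#3:5@101 #2:9@103]

Answer: BIDS (highest first):
  #6: 5@99
ASKS (lowest first):
  #3: 5@101
  #2: 9@103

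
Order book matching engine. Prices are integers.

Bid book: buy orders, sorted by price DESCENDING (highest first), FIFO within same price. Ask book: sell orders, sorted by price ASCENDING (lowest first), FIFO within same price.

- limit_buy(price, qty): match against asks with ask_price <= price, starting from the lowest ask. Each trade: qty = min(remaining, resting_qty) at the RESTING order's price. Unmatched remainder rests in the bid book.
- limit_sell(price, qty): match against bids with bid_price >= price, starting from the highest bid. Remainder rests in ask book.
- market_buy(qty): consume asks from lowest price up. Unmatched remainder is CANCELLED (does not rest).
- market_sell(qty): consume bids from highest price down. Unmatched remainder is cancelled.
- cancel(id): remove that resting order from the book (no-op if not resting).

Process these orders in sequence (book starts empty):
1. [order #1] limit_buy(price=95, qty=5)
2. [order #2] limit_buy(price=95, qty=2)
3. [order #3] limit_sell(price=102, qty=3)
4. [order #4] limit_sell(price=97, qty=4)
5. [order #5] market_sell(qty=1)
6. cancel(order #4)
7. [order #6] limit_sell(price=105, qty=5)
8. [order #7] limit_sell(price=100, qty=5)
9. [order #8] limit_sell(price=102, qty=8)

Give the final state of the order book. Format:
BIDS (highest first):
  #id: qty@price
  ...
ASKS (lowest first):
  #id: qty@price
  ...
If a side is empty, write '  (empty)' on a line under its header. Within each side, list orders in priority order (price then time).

Answer: BIDS (highest first):
  #1: 4@95
  #2: 2@95
ASKS (lowest first):
  #7: 5@100
  #3: 3@102
  #8: 8@102
  #6: 5@105

Derivation:
After op 1 [order #1] limit_buy(price=95, qty=5): fills=none; bids=[#1:5@95] asks=[-]
After op 2 [order #2] limit_buy(price=95, qty=2): fills=none; bids=[#1:5@95 #2:2@95] asks=[-]
After op 3 [order #3] limit_sell(price=102, qty=3): fills=none; bids=[#1:5@95 #2:2@95] asks=[#3:3@102]
After op 4 [order #4] limit_sell(price=97, qty=4): fills=none; bids=[#1:5@95 #2:2@95] asks=[#4:4@97 #3:3@102]
After op 5 [order #5] market_sell(qty=1): fills=#1x#5:1@95; bids=[#1:4@95 #2:2@95] asks=[#4:4@97 #3:3@102]
After op 6 cancel(order #4): fills=none; bids=[#1:4@95 #2:2@95] asks=[#3:3@102]
After op 7 [order #6] limit_sell(price=105, qty=5): fills=none; bids=[#1:4@95 #2:2@95] asks=[#3:3@102 #6:5@105]
After op 8 [order #7] limit_sell(price=100, qty=5): fills=none; bids=[#1:4@95 #2:2@95] asks=[#7:5@100 #3:3@102 #6:5@105]
After op 9 [order #8] limit_sell(price=102, qty=8): fills=none; bids=[#1:4@95 #2:2@95] asks=[#7:5@100 #3:3@102 #8:8@102 #6:5@105]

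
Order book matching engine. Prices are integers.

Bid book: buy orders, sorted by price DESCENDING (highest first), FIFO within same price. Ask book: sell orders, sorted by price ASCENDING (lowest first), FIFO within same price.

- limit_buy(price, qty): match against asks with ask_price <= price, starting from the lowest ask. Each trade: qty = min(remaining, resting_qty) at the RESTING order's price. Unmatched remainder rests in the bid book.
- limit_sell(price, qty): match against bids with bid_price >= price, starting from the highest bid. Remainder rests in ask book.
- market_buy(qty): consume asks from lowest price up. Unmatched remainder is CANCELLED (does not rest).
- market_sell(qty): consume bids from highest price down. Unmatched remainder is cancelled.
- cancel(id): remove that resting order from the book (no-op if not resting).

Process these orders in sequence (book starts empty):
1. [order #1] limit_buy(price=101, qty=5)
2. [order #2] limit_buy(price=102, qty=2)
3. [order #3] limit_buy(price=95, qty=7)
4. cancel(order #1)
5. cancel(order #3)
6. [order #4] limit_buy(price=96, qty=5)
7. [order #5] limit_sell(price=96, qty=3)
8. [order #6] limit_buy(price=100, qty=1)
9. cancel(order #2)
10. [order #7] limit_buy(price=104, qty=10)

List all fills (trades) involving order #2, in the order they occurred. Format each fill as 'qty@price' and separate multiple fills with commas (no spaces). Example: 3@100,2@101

After op 1 [order #1] limit_buy(price=101, qty=5): fills=none; bids=[#1:5@101] asks=[-]
After op 2 [order #2] limit_buy(price=102, qty=2): fills=none; bids=[#2:2@102 #1:5@101] asks=[-]
After op 3 [order #3] limit_buy(price=95, qty=7): fills=none; bids=[#2:2@102 #1:5@101 #3:7@95] asks=[-]
After op 4 cancel(order #1): fills=none; bids=[#2:2@102 #3:7@95] asks=[-]
After op 5 cancel(order #3): fills=none; bids=[#2:2@102] asks=[-]
After op 6 [order #4] limit_buy(price=96, qty=5): fills=none; bids=[#2:2@102 #4:5@96] asks=[-]
After op 7 [order #5] limit_sell(price=96, qty=3): fills=#2x#5:2@102 #4x#5:1@96; bids=[#4:4@96] asks=[-]
After op 8 [order #6] limit_buy(price=100, qty=1): fills=none; bids=[#6:1@100 #4:4@96] asks=[-]
After op 9 cancel(order #2): fills=none; bids=[#6:1@100 #4:4@96] asks=[-]
After op 10 [order #7] limit_buy(price=104, qty=10): fills=none; bids=[#7:10@104 #6:1@100 #4:4@96] asks=[-]

Answer: 2@102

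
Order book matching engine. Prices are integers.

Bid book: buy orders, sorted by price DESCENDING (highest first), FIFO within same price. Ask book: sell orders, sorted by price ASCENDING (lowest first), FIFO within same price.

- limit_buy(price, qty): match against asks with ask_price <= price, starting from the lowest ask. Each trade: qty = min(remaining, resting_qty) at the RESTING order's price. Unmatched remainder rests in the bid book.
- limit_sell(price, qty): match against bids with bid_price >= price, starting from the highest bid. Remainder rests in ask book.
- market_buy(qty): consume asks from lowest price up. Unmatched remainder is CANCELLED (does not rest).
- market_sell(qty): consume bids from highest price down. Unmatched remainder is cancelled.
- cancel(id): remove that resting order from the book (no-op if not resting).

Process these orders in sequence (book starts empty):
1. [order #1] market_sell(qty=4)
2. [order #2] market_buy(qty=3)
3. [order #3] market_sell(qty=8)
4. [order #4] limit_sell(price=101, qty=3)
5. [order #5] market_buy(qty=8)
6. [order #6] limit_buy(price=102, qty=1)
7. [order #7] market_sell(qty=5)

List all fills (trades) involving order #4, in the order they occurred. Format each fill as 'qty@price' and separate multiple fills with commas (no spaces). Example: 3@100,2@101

After op 1 [order #1] market_sell(qty=4): fills=none; bids=[-] asks=[-]
After op 2 [order #2] market_buy(qty=3): fills=none; bids=[-] asks=[-]
After op 3 [order #3] market_sell(qty=8): fills=none; bids=[-] asks=[-]
After op 4 [order #4] limit_sell(price=101, qty=3): fills=none; bids=[-] asks=[#4:3@101]
After op 5 [order #5] market_buy(qty=8): fills=#5x#4:3@101; bids=[-] asks=[-]
After op 6 [order #6] limit_buy(price=102, qty=1): fills=none; bids=[#6:1@102] asks=[-]
After op 7 [order #7] market_sell(qty=5): fills=#6x#7:1@102; bids=[-] asks=[-]

Answer: 3@101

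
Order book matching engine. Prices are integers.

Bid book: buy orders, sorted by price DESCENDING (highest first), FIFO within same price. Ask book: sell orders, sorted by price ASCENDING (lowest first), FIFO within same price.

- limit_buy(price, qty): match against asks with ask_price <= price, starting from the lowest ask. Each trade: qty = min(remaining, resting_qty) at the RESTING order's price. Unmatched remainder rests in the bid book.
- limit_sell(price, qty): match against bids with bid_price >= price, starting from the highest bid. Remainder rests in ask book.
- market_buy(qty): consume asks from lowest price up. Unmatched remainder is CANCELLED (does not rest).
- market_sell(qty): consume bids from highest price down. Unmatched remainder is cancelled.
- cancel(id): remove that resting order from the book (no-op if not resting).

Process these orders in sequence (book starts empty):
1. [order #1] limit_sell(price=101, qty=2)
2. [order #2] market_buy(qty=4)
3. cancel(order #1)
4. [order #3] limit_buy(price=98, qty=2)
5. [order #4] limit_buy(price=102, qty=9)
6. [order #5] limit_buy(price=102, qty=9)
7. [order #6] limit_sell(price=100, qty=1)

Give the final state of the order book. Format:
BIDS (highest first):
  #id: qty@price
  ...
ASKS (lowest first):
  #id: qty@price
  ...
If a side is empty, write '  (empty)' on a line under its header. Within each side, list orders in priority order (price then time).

After op 1 [order #1] limit_sell(price=101, qty=2): fills=none; bids=[-] asks=[#1:2@101]
After op 2 [order #2] market_buy(qty=4): fills=#2x#1:2@101; bids=[-] asks=[-]
After op 3 cancel(order #1): fills=none; bids=[-] asks=[-]
After op 4 [order #3] limit_buy(price=98, qty=2): fills=none; bids=[#3:2@98] asks=[-]
After op 5 [order #4] limit_buy(price=102, qty=9): fills=none; bids=[#4:9@102 #3:2@98] asks=[-]
After op 6 [order #5] limit_buy(price=102, qty=9): fills=none; bids=[#4:9@102 #5:9@102 #3:2@98] asks=[-]
After op 7 [order #6] limit_sell(price=100, qty=1): fills=#4x#6:1@102; bids=[#4:8@102 #5:9@102 #3:2@98] asks=[-]

Answer: BIDS (highest first):
  #4: 8@102
  #5: 9@102
  #3: 2@98
ASKS (lowest first):
  (empty)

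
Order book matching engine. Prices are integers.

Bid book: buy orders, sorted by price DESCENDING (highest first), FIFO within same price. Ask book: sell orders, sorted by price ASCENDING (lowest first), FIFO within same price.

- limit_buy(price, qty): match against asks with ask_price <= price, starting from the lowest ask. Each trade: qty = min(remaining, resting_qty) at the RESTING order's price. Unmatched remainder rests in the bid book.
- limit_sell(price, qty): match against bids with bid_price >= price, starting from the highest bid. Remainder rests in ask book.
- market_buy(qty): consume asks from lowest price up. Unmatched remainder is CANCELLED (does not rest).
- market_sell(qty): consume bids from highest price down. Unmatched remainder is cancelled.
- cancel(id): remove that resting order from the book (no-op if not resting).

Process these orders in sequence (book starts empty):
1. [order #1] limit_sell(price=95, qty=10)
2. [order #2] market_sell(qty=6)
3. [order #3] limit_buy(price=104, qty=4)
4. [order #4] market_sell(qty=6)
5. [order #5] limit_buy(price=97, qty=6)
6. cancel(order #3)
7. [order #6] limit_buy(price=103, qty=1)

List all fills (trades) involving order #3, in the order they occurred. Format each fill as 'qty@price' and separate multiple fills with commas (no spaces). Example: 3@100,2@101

After op 1 [order #1] limit_sell(price=95, qty=10): fills=none; bids=[-] asks=[#1:10@95]
After op 2 [order #2] market_sell(qty=6): fills=none; bids=[-] asks=[#1:10@95]
After op 3 [order #3] limit_buy(price=104, qty=4): fills=#3x#1:4@95; bids=[-] asks=[#1:6@95]
After op 4 [order #4] market_sell(qty=6): fills=none; bids=[-] asks=[#1:6@95]
After op 5 [order #5] limit_buy(price=97, qty=6): fills=#5x#1:6@95; bids=[-] asks=[-]
After op 6 cancel(order #3): fills=none; bids=[-] asks=[-]
After op 7 [order #6] limit_buy(price=103, qty=1): fills=none; bids=[#6:1@103] asks=[-]

Answer: 4@95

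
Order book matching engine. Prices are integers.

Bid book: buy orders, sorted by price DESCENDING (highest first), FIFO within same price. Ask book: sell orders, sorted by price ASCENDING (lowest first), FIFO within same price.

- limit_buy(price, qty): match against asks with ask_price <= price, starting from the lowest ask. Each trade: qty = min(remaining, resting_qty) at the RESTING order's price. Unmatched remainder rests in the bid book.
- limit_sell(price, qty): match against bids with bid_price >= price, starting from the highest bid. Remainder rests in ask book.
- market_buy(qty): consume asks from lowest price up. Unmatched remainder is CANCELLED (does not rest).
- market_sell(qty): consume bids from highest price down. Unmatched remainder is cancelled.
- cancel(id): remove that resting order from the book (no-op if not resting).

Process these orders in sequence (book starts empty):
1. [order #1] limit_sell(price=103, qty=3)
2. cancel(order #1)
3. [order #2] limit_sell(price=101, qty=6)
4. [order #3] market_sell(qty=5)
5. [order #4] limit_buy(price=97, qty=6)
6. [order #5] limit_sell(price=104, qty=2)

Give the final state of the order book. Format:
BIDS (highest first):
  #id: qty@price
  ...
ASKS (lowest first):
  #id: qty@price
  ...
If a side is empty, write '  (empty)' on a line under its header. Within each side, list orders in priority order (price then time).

Answer: BIDS (highest first):
  #4: 6@97
ASKS (lowest first):
  #2: 6@101
  #5: 2@104

Derivation:
After op 1 [order #1] limit_sell(price=103, qty=3): fills=none; bids=[-] asks=[#1:3@103]
After op 2 cancel(order #1): fills=none; bids=[-] asks=[-]
After op 3 [order #2] limit_sell(price=101, qty=6): fills=none; bids=[-] asks=[#2:6@101]
After op 4 [order #3] market_sell(qty=5): fills=none; bids=[-] asks=[#2:6@101]
After op 5 [order #4] limit_buy(price=97, qty=6): fills=none; bids=[#4:6@97] asks=[#2:6@101]
After op 6 [order #5] limit_sell(price=104, qty=2): fills=none; bids=[#4:6@97] asks=[#2:6@101 #5:2@104]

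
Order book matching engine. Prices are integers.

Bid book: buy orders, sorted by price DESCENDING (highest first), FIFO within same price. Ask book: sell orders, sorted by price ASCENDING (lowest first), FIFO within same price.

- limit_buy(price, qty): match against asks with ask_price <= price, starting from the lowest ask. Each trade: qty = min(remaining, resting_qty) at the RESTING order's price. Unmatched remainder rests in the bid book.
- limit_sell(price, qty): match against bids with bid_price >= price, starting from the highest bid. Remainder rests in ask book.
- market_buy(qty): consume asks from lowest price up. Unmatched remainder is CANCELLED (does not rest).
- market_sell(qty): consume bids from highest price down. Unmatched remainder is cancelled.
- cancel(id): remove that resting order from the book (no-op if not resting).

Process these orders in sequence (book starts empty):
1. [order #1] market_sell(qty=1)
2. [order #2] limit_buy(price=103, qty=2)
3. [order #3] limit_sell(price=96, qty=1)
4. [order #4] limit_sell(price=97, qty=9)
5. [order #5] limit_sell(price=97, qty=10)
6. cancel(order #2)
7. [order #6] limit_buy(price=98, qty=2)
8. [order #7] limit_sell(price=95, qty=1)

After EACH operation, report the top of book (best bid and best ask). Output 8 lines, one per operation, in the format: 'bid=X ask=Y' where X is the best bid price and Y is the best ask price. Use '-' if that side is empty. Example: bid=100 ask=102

After op 1 [order #1] market_sell(qty=1): fills=none; bids=[-] asks=[-]
After op 2 [order #2] limit_buy(price=103, qty=2): fills=none; bids=[#2:2@103] asks=[-]
After op 3 [order #3] limit_sell(price=96, qty=1): fills=#2x#3:1@103; bids=[#2:1@103] asks=[-]
After op 4 [order #4] limit_sell(price=97, qty=9): fills=#2x#4:1@103; bids=[-] asks=[#4:8@97]
After op 5 [order #5] limit_sell(price=97, qty=10): fills=none; bids=[-] asks=[#4:8@97 #5:10@97]
After op 6 cancel(order #2): fills=none; bids=[-] asks=[#4:8@97 #5:10@97]
After op 7 [order #6] limit_buy(price=98, qty=2): fills=#6x#4:2@97; bids=[-] asks=[#4:6@97 #5:10@97]
After op 8 [order #7] limit_sell(price=95, qty=1): fills=none; bids=[-] asks=[#7:1@95 #4:6@97 #5:10@97]

Answer: bid=- ask=-
bid=103 ask=-
bid=103 ask=-
bid=- ask=97
bid=- ask=97
bid=- ask=97
bid=- ask=97
bid=- ask=95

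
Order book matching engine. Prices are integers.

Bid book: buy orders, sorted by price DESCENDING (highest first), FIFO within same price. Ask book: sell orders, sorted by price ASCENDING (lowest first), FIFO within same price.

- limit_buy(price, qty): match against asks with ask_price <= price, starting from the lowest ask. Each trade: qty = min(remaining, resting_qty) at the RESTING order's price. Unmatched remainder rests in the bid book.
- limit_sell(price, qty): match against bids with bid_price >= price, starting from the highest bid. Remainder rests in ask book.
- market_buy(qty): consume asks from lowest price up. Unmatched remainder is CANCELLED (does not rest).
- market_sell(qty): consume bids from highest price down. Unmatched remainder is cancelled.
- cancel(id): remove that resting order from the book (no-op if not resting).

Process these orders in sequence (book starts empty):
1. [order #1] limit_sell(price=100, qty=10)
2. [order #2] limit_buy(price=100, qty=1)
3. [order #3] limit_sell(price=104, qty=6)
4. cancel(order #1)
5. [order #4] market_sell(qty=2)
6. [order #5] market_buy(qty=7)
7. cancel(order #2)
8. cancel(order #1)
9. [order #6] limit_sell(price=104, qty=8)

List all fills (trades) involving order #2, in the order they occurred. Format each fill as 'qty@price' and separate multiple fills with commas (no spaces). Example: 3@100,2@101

Answer: 1@100

Derivation:
After op 1 [order #1] limit_sell(price=100, qty=10): fills=none; bids=[-] asks=[#1:10@100]
After op 2 [order #2] limit_buy(price=100, qty=1): fills=#2x#1:1@100; bids=[-] asks=[#1:9@100]
After op 3 [order #3] limit_sell(price=104, qty=6): fills=none; bids=[-] asks=[#1:9@100 #3:6@104]
After op 4 cancel(order #1): fills=none; bids=[-] asks=[#3:6@104]
After op 5 [order #4] market_sell(qty=2): fills=none; bids=[-] asks=[#3:6@104]
After op 6 [order #5] market_buy(qty=7): fills=#5x#3:6@104; bids=[-] asks=[-]
After op 7 cancel(order #2): fills=none; bids=[-] asks=[-]
After op 8 cancel(order #1): fills=none; bids=[-] asks=[-]
After op 9 [order #6] limit_sell(price=104, qty=8): fills=none; bids=[-] asks=[#6:8@104]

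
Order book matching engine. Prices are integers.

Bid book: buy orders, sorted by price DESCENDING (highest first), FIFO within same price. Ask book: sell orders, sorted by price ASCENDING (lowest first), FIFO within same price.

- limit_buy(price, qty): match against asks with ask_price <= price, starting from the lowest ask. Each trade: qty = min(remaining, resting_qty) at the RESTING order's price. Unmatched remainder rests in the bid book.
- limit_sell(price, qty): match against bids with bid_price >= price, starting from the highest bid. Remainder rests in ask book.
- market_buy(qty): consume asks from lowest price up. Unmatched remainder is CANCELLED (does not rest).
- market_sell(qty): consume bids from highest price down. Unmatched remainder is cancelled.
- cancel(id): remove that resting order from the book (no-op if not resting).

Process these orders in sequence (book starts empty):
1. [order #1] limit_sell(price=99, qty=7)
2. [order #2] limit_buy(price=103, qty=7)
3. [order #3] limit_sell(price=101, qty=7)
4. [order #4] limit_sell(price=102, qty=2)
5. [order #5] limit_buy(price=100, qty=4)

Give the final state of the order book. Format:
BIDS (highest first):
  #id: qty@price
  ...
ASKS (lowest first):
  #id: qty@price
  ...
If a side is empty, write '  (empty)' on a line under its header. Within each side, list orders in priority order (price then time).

After op 1 [order #1] limit_sell(price=99, qty=7): fills=none; bids=[-] asks=[#1:7@99]
After op 2 [order #2] limit_buy(price=103, qty=7): fills=#2x#1:7@99; bids=[-] asks=[-]
After op 3 [order #3] limit_sell(price=101, qty=7): fills=none; bids=[-] asks=[#3:7@101]
After op 4 [order #4] limit_sell(price=102, qty=2): fills=none; bids=[-] asks=[#3:7@101 #4:2@102]
After op 5 [order #5] limit_buy(price=100, qty=4): fills=none; bids=[#5:4@100] asks=[#3:7@101 #4:2@102]

Answer: BIDS (highest first):
  #5: 4@100
ASKS (lowest first):
  #3: 7@101
  #4: 2@102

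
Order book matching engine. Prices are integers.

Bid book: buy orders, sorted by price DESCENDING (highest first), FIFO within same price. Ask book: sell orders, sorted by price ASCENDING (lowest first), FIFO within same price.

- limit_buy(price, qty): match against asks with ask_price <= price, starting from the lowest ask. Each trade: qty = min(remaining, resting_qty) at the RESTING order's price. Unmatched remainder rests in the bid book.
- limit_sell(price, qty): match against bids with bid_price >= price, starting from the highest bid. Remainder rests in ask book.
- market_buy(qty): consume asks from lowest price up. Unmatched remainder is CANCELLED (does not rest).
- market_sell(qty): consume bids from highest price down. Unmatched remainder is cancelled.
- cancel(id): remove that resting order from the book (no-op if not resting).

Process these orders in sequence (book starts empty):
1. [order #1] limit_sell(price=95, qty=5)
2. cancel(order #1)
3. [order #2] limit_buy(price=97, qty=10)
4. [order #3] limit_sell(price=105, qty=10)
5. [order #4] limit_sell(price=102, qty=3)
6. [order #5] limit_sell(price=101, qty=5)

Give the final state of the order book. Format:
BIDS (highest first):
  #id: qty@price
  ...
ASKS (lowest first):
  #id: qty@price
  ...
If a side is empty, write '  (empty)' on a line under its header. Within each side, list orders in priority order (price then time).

After op 1 [order #1] limit_sell(price=95, qty=5): fills=none; bids=[-] asks=[#1:5@95]
After op 2 cancel(order #1): fills=none; bids=[-] asks=[-]
After op 3 [order #2] limit_buy(price=97, qty=10): fills=none; bids=[#2:10@97] asks=[-]
After op 4 [order #3] limit_sell(price=105, qty=10): fills=none; bids=[#2:10@97] asks=[#3:10@105]
After op 5 [order #4] limit_sell(price=102, qty=3): fills=none; bids=[#2:10@97] asks=[#4:3@102 #3:10@105]
After op 6 [order #5] limit_sell(price=101, qty=5): fills=none; bids=[#2:10@97] asks=[#5:5@101 #4:3@102 #3:10@105]

Answer: BIDS (highest first):
  #2: 10@97
ASKS (lowest first):
  #5: 5@101
  #4: 3@102
  #3: 10@105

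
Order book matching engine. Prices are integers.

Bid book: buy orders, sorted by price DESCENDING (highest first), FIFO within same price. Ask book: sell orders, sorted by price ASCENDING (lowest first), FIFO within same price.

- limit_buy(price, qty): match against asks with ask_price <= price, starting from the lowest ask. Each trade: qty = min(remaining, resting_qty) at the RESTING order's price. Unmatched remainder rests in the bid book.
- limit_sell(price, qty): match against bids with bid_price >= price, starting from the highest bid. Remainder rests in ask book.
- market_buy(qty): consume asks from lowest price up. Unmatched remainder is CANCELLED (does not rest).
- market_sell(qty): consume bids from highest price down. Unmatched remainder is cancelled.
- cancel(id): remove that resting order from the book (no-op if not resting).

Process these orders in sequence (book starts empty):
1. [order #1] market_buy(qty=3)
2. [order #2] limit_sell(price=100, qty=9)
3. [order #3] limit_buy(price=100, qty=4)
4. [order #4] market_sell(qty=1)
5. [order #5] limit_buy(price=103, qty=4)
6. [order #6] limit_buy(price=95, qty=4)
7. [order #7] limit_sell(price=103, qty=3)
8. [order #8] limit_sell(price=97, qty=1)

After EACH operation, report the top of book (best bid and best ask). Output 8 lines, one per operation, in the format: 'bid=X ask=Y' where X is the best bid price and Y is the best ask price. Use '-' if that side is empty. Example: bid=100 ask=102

After op 1 [order #1] market_buy(qty=3): fills=none; bids=[-] asks=[-]
After op 2 [order #2] limit_sell(price=100, qty=9): fills=none; bids=[-] asks=[#2:9@100]
After op 3 [order #3] limit_buy(price=100, qty=4): fills=#3x#2:4@100; bids=[-] asks=[#2:5@100]
After op 4 [order #4] market_sell(qty=1): fills=none; bids=[-] asks=[#2:5@100]
After op 5 [order #5] limit_buy(price=103, qty=4): fills=#5x#2:4@100; bids=[-] asks=[#2:1@100]
After op 6 [order #6] limit_buy(price=95, qty=4): fills=none; bids=[#6:4@95] asks=[#2:1@100]
After op 7 [order #7] limit_sell(price=103, qty=3): fills=none; bids=[#6:4@95] asks=[#2:1@100 #7:3@103]
After op 8 [order #8] limit_sell(price=97, qty=1): fills=none; bids=[#6:4@95] asks=[#8:1@97 #2:1@100 #7:3@103]

Answer: bid=- ask=-
bid=- ask=100
bid=- ask=100
bid=- ask=100
bid=- ask=100
bid=95 ask=100
bid=95 ask=100
bid=95 ask=97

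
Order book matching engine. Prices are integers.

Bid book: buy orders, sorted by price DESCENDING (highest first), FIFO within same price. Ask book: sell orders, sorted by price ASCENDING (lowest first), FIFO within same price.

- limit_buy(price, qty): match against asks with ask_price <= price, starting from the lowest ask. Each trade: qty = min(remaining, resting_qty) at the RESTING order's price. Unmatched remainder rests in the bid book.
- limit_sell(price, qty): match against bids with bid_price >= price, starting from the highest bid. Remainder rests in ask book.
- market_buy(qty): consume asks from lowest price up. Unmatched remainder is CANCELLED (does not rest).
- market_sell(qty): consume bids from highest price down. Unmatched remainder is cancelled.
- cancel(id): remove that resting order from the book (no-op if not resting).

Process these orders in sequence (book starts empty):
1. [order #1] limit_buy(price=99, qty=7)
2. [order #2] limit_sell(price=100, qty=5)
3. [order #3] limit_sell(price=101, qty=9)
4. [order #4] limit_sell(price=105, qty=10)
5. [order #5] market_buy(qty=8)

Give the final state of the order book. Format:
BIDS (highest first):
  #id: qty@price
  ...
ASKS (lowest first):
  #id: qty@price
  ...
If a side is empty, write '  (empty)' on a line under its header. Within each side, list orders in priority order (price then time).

After op 1 [order #1] limit_buy(price=99, qty=7): fills=none; bids=[#1:7@99] asks=[-]
After op 2 [order #2] limit_sell(price=100, qty=5): fills=none; bids=[#1:7@99] asks=[#2:5@100]
After op 3 [order #3] limit_sell(price=101, qty=9): fills=none; bids=[#1:7@99] asks=[#2:5@100 #3:9@101]
After op 4 [order #4] limit_sell(price=105, qty=10): fills=none; bids=[#1:7@99] asks=[#2:5@100 #3:9@101 #4:10@105]
After op 5 [order #5] market_buy(qty=8): fills=#5x#2:5@100 #5x#3:3@101; bids=[#1:7@99] asks=[#3:6@101 #4:10@105]

Answer: BIDS (highest first):
  #1: 7@99
ASKS (lowest first):
  #3: 6@101
  #4: 10@105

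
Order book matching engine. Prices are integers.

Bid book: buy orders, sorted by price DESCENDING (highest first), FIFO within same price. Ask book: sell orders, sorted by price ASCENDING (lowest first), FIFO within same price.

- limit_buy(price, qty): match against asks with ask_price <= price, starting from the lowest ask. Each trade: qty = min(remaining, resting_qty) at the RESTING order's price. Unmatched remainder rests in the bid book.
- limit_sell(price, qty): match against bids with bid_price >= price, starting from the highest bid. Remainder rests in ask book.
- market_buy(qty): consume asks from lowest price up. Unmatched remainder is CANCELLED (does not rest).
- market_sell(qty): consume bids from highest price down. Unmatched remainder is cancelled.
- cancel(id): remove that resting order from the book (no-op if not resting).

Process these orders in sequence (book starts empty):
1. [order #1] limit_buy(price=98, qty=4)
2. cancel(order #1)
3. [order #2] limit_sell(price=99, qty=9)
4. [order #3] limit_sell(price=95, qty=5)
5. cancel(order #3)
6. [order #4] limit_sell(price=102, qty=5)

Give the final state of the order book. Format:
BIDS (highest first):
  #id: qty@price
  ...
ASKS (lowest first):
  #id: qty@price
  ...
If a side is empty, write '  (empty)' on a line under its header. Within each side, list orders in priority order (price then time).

Answer: BIDS (highest first):
  (empty)
ASKS (lowest first):
  #2: 9@99
  #4: 5@102

Derivation:
After op 1 [order #1] limit_buy(price=98, qty=4): fills=none; bids=[#1:4@98] asks=[-]
After op 2 cancel(order #1): fills=none; bids=[-] asks=[-]
After op 3 [order #2] limit_sell(price=99, qty=9): fills=none; bids=[-] asks=[#2:9@99]
After op 4 [order #3] limit_sell(price=95, qty=5): fills=none; bids=[-] asks=[#3:5@95 #2:9@99]
After op 5 cancel(order #3): fills=none; bids=[-] asks=[#2:9@99]
After op 6 [order #4] limit_sell(price=102, qty=5): fills=none; bids=[-] asks=[#2:9@99 #4:5@102]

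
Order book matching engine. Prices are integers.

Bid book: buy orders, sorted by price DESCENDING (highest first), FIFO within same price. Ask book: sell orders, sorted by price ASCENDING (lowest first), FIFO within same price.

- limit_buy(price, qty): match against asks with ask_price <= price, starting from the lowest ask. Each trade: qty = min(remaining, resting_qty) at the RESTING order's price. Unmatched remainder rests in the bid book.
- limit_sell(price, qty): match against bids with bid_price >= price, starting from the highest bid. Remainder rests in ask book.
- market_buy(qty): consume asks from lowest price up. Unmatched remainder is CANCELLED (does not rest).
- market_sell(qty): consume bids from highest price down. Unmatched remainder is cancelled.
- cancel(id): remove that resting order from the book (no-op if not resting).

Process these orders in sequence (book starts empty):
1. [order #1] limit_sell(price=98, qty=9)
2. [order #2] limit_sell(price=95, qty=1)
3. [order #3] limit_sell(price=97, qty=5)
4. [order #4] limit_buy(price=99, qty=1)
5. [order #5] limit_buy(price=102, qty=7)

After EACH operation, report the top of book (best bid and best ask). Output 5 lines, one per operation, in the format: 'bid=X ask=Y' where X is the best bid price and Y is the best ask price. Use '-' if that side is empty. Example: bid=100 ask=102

After op 1 [order #1] limit_sell(price=98, qty=9): fills=none; bids=[-] asks=[#1:9@98]
After op 2 [order #2] limit_sell(price=95, qty=1): fills=none; bids=[-] asks=[#2:1@95 #1:9@98]
After op 3 [order #3] limit_sell(price=97, qty=5): fills=none; bids=[-] asks=[#2:1@95 #3:5@97 #1:9@98]
After op 4 [order #4] limit_buy(price=99, qty=1): fills=#4x#2:1@95; bids=[-] asks=[#3:5@97 #1:9@98]
After op 5 [order #5] limit_buy(price=102, qty=7): fills=#5x#3:5@97 #5x#1:2@98; bids=[-] asks=[#1:7@98]

Answer: bid=- ask=98
bid=- ask=95
bid=- ask=95
bid=- ask=97
bid=- ask=98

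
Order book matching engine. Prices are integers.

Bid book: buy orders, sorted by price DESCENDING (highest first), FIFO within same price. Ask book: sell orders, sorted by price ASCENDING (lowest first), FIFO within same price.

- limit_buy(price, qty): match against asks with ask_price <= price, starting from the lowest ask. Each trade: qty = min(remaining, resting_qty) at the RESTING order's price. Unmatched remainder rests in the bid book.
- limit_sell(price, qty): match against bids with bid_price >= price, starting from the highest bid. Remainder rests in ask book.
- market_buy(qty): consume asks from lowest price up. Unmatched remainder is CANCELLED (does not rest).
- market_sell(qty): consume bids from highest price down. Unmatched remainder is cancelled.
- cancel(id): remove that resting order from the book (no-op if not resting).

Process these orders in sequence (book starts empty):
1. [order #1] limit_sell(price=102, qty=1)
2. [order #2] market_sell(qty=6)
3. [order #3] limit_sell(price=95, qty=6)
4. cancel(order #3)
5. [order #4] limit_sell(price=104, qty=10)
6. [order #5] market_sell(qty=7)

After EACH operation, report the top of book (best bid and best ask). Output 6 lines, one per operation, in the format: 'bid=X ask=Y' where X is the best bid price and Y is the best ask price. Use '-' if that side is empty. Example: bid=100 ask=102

After op 1 [order #1] limit_sell(price=102, qty=1): fills=none; bids=[-] asks=[#1:1@102]
After op 2 [order #2] market_sell(qty=6): fills=none; bids=[-] asks=[#1:1@102]
After op 3 [order #3] limit_sell(price=95, qty=6): fills=none; bids=[-] asks=[#3:6@95 #1:1@102]
After op 4 cancel(order #3): fills=none; bids=[-] asks=[#1:1@102]
After op 5 [order #4] limit_sell(price=104, qty=10): fills=none; bids=[-] asks=[#1:1@102 #4:10@104]
After op 6 [order #5] market_sell(qty=7): fills=none; bids=[-] asks=[#1:1@102 #4:10@104]

Answer: bid=- ask=102
bid=- ask=102
bid=- ask=95
bid=- ask=102
bid=- ask=102
bid=- ask=102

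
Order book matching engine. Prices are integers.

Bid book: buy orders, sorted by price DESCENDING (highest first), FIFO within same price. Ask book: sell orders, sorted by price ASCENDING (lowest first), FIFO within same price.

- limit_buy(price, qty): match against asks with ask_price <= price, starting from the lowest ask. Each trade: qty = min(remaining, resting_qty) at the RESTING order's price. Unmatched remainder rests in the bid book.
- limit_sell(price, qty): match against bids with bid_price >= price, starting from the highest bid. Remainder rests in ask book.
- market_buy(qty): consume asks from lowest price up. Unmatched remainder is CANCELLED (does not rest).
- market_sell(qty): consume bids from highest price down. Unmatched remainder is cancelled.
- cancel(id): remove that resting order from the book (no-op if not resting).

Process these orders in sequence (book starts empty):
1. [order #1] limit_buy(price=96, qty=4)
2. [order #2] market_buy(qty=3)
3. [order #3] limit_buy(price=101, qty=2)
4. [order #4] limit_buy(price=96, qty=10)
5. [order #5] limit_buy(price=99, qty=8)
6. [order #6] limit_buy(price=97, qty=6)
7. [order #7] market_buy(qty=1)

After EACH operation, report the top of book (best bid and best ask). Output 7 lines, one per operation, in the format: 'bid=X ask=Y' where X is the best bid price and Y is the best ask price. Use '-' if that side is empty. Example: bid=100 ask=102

Answer: bid=96 ask=-
bid=96 ask=-
bid=101 ask=-
bid=101 ask=-
bid=101 ask=-
bid=101 ask=-
bid=101 ask=-

Derivation:
After op 1 [order #1] limit_buy(price=96, qty=4): fills=none; bids=[#1:4@96] asks=[-]
After op 2 [order #2] market_buy(qty=3): fills=none; bids=[#1:4@96] asks=[-]
After op 3 [order #3] limit_buy(price=101, qty=2): fills=none; bids=[#3:2@101 #1:4@96] asks=[-]
After op 4 [order #4] limit_buy(price=96, qty=10): fills=none; bids=[#3:2@101 #1:4@96 #4:10@96] asks=[-]
After op 5 [order #5] limit_buy(price=99, qty=8): fills=none; bids=[#3:2@101 #5:8@99 #1:4@96 #4:10@96] asks=[-]
After op 6 [order #6] limit_buy(price=97, qty=6): fills=none; bids=[#3:2@101 #5:8@99 #6:6@97 #1:4@96 #4:10@96] asks=[-]
After op 7 [order #7] market_buy(qty=1): fills=none; bids=[#3:2@101 #5:8@99 #6:6@97 #1:4@96 #4:10@96] asks=[-]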